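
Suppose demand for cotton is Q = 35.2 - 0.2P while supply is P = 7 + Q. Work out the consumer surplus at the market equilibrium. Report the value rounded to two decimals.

Rewriting demand in inverse form: P = 176 - 5Q.
Equilibrium: 176 - 5Q = 7 + Q, so Q* = 28.1667 and P* = 35.1667.
CS is the area between the demand curve and P* from 0 to Q*: (1/2)(28.1667)(140.8333) = 1983.4028.

1983.40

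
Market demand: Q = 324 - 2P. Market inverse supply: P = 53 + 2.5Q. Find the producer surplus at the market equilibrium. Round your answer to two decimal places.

Rewriting demand in inverse form: P = 162 - 0.5Q.
Setting demand equal to supply, 109 = 3Q, so Q* = 36.3333 and P* = 143.8333.
Producer surplus is the triangle above supply below P*: (1/2)(36.3333)(143.8333 - 53) = (1/2)(36.3333)(90.8333) = 1650.1389.

1650.14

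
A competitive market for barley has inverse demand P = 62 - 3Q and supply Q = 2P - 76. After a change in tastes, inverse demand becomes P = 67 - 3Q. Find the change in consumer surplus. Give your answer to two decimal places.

Rewriting supply in inverse form: P = 38 + 0.5Q.
Initial equilibrium: Q_0 = 6.8571, P_0 = 41.4286; CS_0 = (1/2)(6.8571)(20.5714) = 70.5306, PS_0 = (1/2)(6.8571)(3.4286) = 11.7551.
New equilibrium: 67 - 3Q = 38 + 0.5Q gives Q_1 = 8.2857, P_1 = 42.1429; CS_1 = 102.9796, PS_1 = 17.1633.
Change in consumer surplus = 102.9796 - 70.5306 = 32.449.

32.45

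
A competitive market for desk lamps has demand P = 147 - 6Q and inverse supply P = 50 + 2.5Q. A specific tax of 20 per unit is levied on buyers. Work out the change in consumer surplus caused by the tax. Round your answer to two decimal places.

-144.50

Without the tax, 147 - 6Q = 50 + 2.5Q so Q* = 11.4118 and P* = 78.5294.
With the tax, buyers' net willingness to pay falls by 20: (147 - 20) - 6Q = 50 + 2.5Q, so Q_t = 9.0588. Buyers pay P_b = 92.6471; sellers receive P_s = P_b - 20 = 72.6471.
Consumers lose the trapezoid between P* and P_b out to Q_t plus the triangle from Q_t to Q*: change in CS = 246.1869 - 390.6851 = -144.4983.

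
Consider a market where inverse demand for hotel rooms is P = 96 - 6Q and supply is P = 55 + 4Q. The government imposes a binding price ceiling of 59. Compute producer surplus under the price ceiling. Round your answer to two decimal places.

2.00

Free-market equilibrium: 96 - 6Q = 55 + 4Q gives Q* = 4.1, P* = 71.4.
At P = 59, sellers supply (59 - 55)/4 = 1 while buyers want more, so the quantity traded is 1 at price 59.
PS is the triangle above supply below 59: (1/2)(1)(59 - 55) = 2.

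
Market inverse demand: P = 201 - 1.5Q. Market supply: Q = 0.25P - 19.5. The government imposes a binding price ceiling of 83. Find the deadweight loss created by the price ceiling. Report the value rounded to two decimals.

Rewriting supply in inverse form: P = 78 + 4Q.
Free-market equilibrium: 201 - 1.5Q = 78 + 4Q gives Q* = 22.3636, P* = 167.4545.
At the ceiling price 83, quantity supplied is (83 - 78)/4 = 1.25; supply is the short side, so Q = 1.25 trades at P = 83.
At Q = 1.25 the demand price is 199.125 and the supply price is 83. Deadweight loss is the triangle between the curves from 1.25 to 22.3636: (1/2)(199.125 - 83)(22.3636 - 1.25) = 1225.9105.

1225.91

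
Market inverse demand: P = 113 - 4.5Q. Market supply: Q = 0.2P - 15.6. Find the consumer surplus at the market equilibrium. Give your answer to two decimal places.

Rewriting supply in inverse form: P = 78 + 5Q.
Setting demand equal to supply, 35 = 9.5Q, so Q* = 3.6842 and P* = 96.4211.
CS is the area between the demand curve and P* from 0 to Q*: (1/2)(3.6842)(16.5789) = 30.5402.

30.54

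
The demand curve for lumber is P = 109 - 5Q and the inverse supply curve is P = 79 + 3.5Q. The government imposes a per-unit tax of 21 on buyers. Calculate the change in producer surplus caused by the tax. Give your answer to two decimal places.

-19.84

Without the tax, 109 - 5Q = 79 + 3.5Q so Q* = 3.5294 and P* = 91.3529.
With the tax, buyers' net willingness to pay falls by 21: (109 - 21) - 5Q = 79 + 3.5Q, so Q_t = 1.0588. Buyers pay P_b = 103.7059; sellers receive P_s = P_b - 21 = 82.7059.
Producers lose the trapezoid between P_s and P* out to Q_t plus the triangle from Q_t to Q*: change in PS = 1.9619 - 21.7993 = -19.8374.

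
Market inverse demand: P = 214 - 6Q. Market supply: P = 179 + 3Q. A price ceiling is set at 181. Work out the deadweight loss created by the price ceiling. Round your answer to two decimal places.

Without the control, 214 - 6Q = 179 + 3Q so Q* = 3.8889 and P* = 190.6667.
At the ceiling price 181, quantity supplied is (181 - 179)/3 = 0.6667; supply is the short side, so Q = 0.6667 trades at P = 181.
The lost-trades triangle has base Q* - 0.6667 = 3.2222 and height equal to the gap between the curves at Q = 0.6667, which is 210 - 181 = 29. DWL = (1/2)(3.2222)(29) = 46.7222.

46.72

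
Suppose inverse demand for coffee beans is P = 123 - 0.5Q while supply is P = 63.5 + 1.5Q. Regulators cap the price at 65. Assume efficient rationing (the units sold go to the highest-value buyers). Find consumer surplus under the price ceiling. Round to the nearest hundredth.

Free-market equilibrium: 123 - 0.5Q = 63.5 + 1.5Q gives Q* = 29.75, P* = 108.125.
At the ceiling price 65, quantity supplied is (65 - 63.5)/1.5 = 1; supply is the short side, so Q = 1 trades at P = 65.
The demand price at Q = 1 is 122.5. CS is the trapezoid between demand and 65 over [0, 1]: (1/2)[(123 - 65) + (122.5 - 65)](1) = 57.75.

57.75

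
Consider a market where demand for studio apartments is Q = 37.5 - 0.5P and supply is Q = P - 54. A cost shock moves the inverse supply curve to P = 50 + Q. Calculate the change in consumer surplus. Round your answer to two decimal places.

20.44

Rewriting demand in inverse form: P = 75 - 2Q.
Rewriting supply in inverse form: P = 54 + Q.
Initial equilibrium: Q_0 = 7, P_0 = 61; CS_0 = (1/2)(7)(14) = 49, PS_0 = (1/2)(7)(7) = 24.5.
New equilibrium: 75 - 2Q = 50 + Q gives Q_1 = 8.3333, P_1 = 58.3333; CS_1 = 69.4444, PS_1 = 34.7222.
Change in consumer surplus = 69.4444 - 49 = 20.4444.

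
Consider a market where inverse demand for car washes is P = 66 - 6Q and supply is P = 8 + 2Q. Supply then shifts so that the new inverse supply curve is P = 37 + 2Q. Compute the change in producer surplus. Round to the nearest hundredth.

Initial equilibrium: Q_0 = 7.25, P_0 = 22.5; CS_0 = (1/2)(7.25)(43.5) = 157.6875, PS_0 = (1/2)(7.25)(14.5) = 52.5625.
New equilibrium: 66 - 6Q = 37 + 2Q gives Q_1 = 3.625, P_1 = 44.25; CS_1 = 39.4219, PS_1 = 13.1406.
Change in producer surplus = 13.1406 - 52.5625 = -39.4219.

-39.42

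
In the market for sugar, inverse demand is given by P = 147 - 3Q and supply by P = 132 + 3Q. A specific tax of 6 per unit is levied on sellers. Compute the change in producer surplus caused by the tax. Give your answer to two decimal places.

-6.00

Without the tax, 147 - 3Q = 132 + 3Q so Q* = 2.5 and P* = 139.5.
With the tax, sellers need 6 more per unit: 147 - 3Q = 132 + 3Q + 6, so Q_t = 1.5. Buyers pay P_b = 142.5; sellers receive P_s = P_b - 6 = 136.5.
PS falls from (1/2)(2.5)(7.5) = 9.375 to (1/2)(1.5)(4.5) = 3.375, a change of -6.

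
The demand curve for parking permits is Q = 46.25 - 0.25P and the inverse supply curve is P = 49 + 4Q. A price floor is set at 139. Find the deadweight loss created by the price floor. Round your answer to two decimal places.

Rewriting demand in inverse form: P = 185 - 4Q.
Without the control, 185 - 4Q = 49 + 4Q so Q* = 17 and P* = 117.
At the floor price 139, quantity demanded is (185 - 139)/4 = 11.5; demand is the short side, so Q = 11.5 trades at P = 139.
The lost-trades triangle has base Q* - 11.5 = 5.5 and height equal to the gap between the curves at Q = 11.5, which is 139 - 95 = 44. DWL = (1/2)(5.5)(44) = 121.

121.00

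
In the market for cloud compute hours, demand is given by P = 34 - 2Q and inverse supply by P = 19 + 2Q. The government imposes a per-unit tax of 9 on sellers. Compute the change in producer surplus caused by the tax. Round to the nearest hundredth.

Without the tax, 34 - 2Q = 19 + 2Q so Q* = 3.75 and P* = 26.5.
A tax on sellers shifts supply up by 9: 34 - 2Q = 19 + 2Q + 9, so Q_t = 1.5. Buyers pay P_b = 31; sellers receive P_s = P_b - 9 = 22.
Producers lose the trapezoid between P_s and P* out to Q_t plus the triangle from Q_t to Q*: change in PS = 2.25 - 14.0625 = -11.8125.

-11.81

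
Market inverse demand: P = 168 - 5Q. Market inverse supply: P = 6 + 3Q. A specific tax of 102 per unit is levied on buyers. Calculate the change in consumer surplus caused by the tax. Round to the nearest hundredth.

Pre-tax equilibrium: 168 - 5Q = 6 + 3Q gives Q* = 20.25, P* = 66.75.
A tax on buyers shifts demand down by 102: (168 - 102) - 5Q = 6 + 3Q, so Q_t = 7.5. Buyers pay P_b = 130.5; sellers receive P_s = P_b - 102 = 28.5.
CS falls from (1/2)(20.25)(101.25) = 1025.1562 to (1/2)(7.5)(37.5) = 140.625, a change of -884.5312.

-884.53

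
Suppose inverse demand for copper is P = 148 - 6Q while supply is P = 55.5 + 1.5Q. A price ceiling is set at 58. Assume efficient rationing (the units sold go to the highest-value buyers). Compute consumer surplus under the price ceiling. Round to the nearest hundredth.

141.67

Without the control, 148 - 6Q = 55.5 + 1.5Q so Q* = 12.3333 and P* = 74.
At the ceiling price 58, quantity supplied is (58 - 55.5)/1.5 = 1.6667; supply is the short side, so Q = 1.6667 trades at P = 58.
The demand price at Q = 1.6667 is 138. CS is the trapezoid between demand and 58 over [0, 1.6667]: (1/2)[(148 - 58) + (138 - 58)](1.6667) = 141.6667.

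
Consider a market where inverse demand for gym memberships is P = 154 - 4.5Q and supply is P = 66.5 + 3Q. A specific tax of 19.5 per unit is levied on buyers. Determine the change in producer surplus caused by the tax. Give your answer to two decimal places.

-80.86

Without the tax, 154 - 4.5Q = 66.5 + 3Q so Q* = 11.6667 and P* = 101.5.
With the tax, buyers' net willingness to pay falls by 19.5: (154 - 19.5) - 4.5Q = 66.5 + 3Q, so Q_t = 9.0667. Buyers pay P_b = 113.2; sellers receive P_s = P_b - 19.5 = 93.7.
PS falls from (1/2)(11.6667)(35) = 204.1667 to (1/2)(9.0667)(27.2) = 123.3067, a change of -80.86.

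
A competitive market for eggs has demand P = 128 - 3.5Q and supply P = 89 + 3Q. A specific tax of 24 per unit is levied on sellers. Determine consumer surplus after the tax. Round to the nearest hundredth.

Pre-tax equilibrium: 128 - 3.5Q = 89 + 3Q gives Q* = 6, P* = 107.
With the tax, sellers need 24 more per unit: 128 - 3.5Q = 89 + 3Q + 24, so Q_t = 2.3077. Buyers pay P_b = 119.9231; sellers receive P_s = P_b - 24 = 95.9231.
CS = (1/2)(Q_t)(128 - P_b) = (1/2)(2.3077)(8.0769) = 9.3195.

9.32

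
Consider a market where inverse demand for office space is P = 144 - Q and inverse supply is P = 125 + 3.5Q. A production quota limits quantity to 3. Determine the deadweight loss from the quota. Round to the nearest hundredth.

3.36

Without the quota, 144 - Q = 125 + 3.5Q gives Q* = 4.2222.
At Q = 3 the demand price is 144 - (3) = 141 and the supply price is 125 + 3.5(3) = 135.5.
Deadweight loss is the triangle between the curves from 3 to 4.2222: (1/2)(141 - 135.5)(4.2222 - 3) = 3.3611.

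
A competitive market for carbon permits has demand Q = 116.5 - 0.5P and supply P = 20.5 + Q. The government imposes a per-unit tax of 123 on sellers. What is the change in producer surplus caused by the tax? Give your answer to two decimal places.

-2063.67

Rewriting demand in inverse form: P = 233 - 2Q.
Without the tax, 233 - 2Q = 20.5 + Q so Q* = 70.8333 and P* = 91.3333.
With the tax, sellers need 123 more per unit: 233 - 2Q = 20.5 + Q + 123, so Q_t = 29.8333. Buyers pay P_b = 173.3333; sellers receive P_s = P_b - 123 = 50.3333.
Producers lose the trapezoid between P_s and P* out to Q_t plus the triangle from Q_t to Q*: change in PS = 445.0139 - 2508.6806 = -2063.6667.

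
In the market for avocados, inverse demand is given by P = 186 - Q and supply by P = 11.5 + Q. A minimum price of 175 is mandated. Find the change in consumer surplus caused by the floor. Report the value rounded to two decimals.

Without the control, 186 - Q = 11.5 + Q so Q* = 87.25 and P* = 98.75.
At P = 175, buyers demand (186 - 175)/1 = 11 while sellers would supply more, so the quantity traded is 11 at price 175.
CS goes from (1/2)(87.25)(87.25) = 3806.2812 to 60.5 (computed as (186 - 175)(11) - (1/2)(1)(11)^2), a change of -3745.7812.

-3745.78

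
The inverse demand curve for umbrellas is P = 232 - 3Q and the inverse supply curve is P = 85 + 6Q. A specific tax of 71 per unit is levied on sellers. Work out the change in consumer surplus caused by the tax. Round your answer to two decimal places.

Pre-tax equilibrium: 232 - 3Q = 85 + 6Q gives Q* = 16.3333, P* = 183.
With the tax, sellers need 71 more per unit: 232 - 3Q = 85 + 6Q + 71, so Q_t = 8.4444. Buyers pay P_b = 206.6667; sellers receive P_s = P_b - 71 = 135.6667.
Consumers lose the trapezoid between P* and P_b out to Q_t plus the triangle from Q_t to Q*: change in CS = 106.963 - 400.1667 = -293.2037.

-293.20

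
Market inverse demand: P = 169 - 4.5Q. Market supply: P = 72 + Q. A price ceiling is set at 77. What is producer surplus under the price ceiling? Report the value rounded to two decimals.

Free-market equilibrium: 169 - 4.5Q = 72 + Q gives Q* = 17.6364, P* = 89.6364.
At the ceiling price 77, quantity supplied is (77 - 72)/1 = 5; supply is the short side, so Q = 5 trades at P = 77.
PS is the triangle above supply below 77: (1/2)(5)(77 - 72) = 12.5.

12.50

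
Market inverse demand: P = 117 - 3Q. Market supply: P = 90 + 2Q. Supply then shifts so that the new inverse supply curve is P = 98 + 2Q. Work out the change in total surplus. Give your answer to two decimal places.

-36.80

Initial equilibrium: Q_0 = 5.4, P_0 = 100.8; CS_0 = (1/2)(5.4)(16.2) = 43.74, PS_0 = (1/2)(5.4)(10.8) = 29.16.
New equilibrium: 117 - 3Q = 98 + 2Q gives Q_1 = 3.8, P_1 = 105.6; CS_1 = 21.66, PS_1 = 14.44.
Change in total surplus = (21.66 + 14.44) - (43.74 + 29.16) = -36.8.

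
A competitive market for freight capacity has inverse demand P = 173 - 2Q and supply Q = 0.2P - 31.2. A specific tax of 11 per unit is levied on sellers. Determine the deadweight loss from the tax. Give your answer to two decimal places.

Rewriting supply in inverse form: P = 156 + 5Q.
Without the tax, 173 - 2Q = 156 + 5Q so Q* = 2.4286 and P* = 168.1429.
With the tax, sellers need 11 more per unit: 173 - 2Q = 156 + 5Q + 11, so Q_t = 0.8571. Buyers pay P_b = 171.2857; sellers receive P_s = P_b - 11 = 160.2857.
The welfare triangle lost has base Q* - Q_t = 1.5714 and height t = 11, so DWL = (1/2)(1.5714)(11) = 8.6429.

8.64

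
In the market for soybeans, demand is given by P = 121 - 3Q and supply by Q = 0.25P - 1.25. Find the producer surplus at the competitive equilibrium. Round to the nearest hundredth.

549.22

Rewriting supply in inverse form: P = 5 + 4Q.
Setting demand equal to supply, 116 = 7Q, so Q* = 16.5714 and P* = 71.2857.
Producer surplus is the triangle above supply below P*: (1/2)(16.5714)(71.2857 - 5) = (1/2)(16.5714)(66.2857) = 549.2245.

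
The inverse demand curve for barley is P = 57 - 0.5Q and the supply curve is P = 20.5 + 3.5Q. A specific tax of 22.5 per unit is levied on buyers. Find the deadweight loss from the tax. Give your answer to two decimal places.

63.28

Without the tax, 57 - 0.5Q = 20.5 + 3.5Q so Q* = 9.125 and P* = 52.4375.
With the tax, buyers' net willingness to pay falls by 22.5: (57 - 22.5) - 0.5Q = 20.5 + 3.5Q, so Q_t = 3.5. Buyers pay P_b = 55.25; sellers receive P_s = P_b - 22.5 = 32.75.
Deadweight loss is the triangle between the curves from Q_t to Q*: (1/2)(9.125 - 3.5)(22.5) = 63.2812.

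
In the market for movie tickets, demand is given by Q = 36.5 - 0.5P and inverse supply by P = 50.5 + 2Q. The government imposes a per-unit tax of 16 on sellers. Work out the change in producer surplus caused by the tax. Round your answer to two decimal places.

-29.00

Rewriting demand in inverse form: P = 73 - 2Q.
Pre-tax equilibrium: 73 - 2Q = 50.5 + 2Q gives Q* = 5.625, P* = 61.75.
With the tax, sellers need 16 more per unit: 73 - 2Q = 50.5 + 2Q + 16, so Q_t = 1.625. Buyers pay P_b = 69.75; sellers receive P_s = P_b - 16 = 53.75.
Producers lose the trapezoid between P_s and P* out to Q_t plus the triangle from Q_t to Q*: change in PS = 2.6406 - 31.6406 = -29.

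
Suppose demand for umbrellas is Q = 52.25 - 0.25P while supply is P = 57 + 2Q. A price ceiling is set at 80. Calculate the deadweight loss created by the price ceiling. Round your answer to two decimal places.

Rewriting demand in inverse form: P = 209 - 4Q.
Without the control, 209 - 4Q = 57 + 2Q so Q* = 25.3333 and P* = 107.6667.
At the ceiling price 80, quantity supplied is (80 - 57)/2 = 11.5; supply is the short side, so Q = 11.5 trades at P = 80.
The lost-trades triangle has base Q* - 11.5 = 13.8333 and height equal to the gap between the curves at Q = 11.5, which is 163 - 80 = 83. DWL = (1/2)(13.8333)(83) = 574.0833.

574.08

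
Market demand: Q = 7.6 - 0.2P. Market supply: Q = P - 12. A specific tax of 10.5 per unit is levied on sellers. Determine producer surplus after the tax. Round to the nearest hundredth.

3.34

Rewriting demand in inverse form: P = 38 - 5Q.
Rewriting supply in inverse form: P = 12 + Q.
Pre-tax equilibrium: 38 - 5Q = 12 + Q gives Q* = 4.3333, P* = 16.3333.
A tax on sellers shifts supply up by 10.5: 38 - 5Q = 12 + Q + 10.5, so Q_t = 2.5833. Buyers pay P_b = 25.0833; sellers receive P_s = P_b - 10.5 = 14.5833.
Producer surplus is the triangle above supply below P_s: (1/2)(2.5833)(14.5833 - 12) = 3.3368.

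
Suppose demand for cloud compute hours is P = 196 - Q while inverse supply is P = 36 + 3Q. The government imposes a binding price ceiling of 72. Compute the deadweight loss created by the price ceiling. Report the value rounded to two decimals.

1568.00

Free-market equilibrium: 196 - Q = 36 + 3Q gives Q* = 40, P* = 156.
At the ceiling price 72, quantity supplied is (72 - 36)/3 = 12; supply is the short side, so Q = 12 trades at P = 72.
The lost-trades triangle has base Q* - 12 = 28 and height equal to the gap between the curves at Q = 12, which is 184 - 72 = 112. DWL = (1/2)(28)(112) = 1568.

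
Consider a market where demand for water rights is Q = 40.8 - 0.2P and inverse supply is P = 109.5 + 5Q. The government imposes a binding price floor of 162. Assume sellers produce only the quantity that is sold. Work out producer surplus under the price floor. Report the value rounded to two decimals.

264.60

Rewriting demand in inverse form: P = 204 - 5Q.
Without the control, 204 - 5Q = 109.5 + 5Q so Q* = 9.45 and P* = 156.75.
At the floor price 162, quantity demanded is (204 - 162)/5 = 8.4; demand is the short side, so Q = 8.4 trades at P = 162.
The supply price at Q = 8.4 is 151.5. PS is the trapezoid between 162 and supply over [0, 8.4]: (1/2)[(162 - 109.5) + (162 - 151.5)](8.4) = 264.6.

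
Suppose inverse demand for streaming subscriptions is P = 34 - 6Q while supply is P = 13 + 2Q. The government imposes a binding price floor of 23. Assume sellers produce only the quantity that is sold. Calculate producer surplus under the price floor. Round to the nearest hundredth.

Without the control, 34 - 6Q = 13 + 2Q so Q* = 2.625 and P* = 18.25.
At the floor price 23, quantity demanded is (34 - 23)/6 = 1.8333; demand is the short side, so Q = 1.8333 trades at P = 23.
The supply price at Q = 1.8333 is 16.6667. PS is the trapezoid between 23 and supply over [0, 1.8333]: (1/2)[(23 - 13) + (23 - 16.6667)](1.8333) = 14.9722.

14.97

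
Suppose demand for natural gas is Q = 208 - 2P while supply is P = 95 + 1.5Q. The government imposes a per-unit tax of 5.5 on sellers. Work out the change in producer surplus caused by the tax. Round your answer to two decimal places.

-12.89

Rewriting demand in inverse form: P = 104 - 0.5Q.
Pre-tax equilibrium: 104 - 0.5Q = 95 + 1.5Q gives Q* = 4.5, P* = 101.75.
A tax on sellers shifts supply up by 5.5: 104 - 0.5Q = 95 + 1.5Q + 5.5, so Q_t = 1.75. Buyers pay P_b = 103.125; sellers receive P_s = P_b - 5.5 = 97.625.
Producers lose the trapezoid between P_s and P* out to Q_t plus the triangle from Q_t to Q*: change in PS = 2.2969 - 15.1875 = -12.8906.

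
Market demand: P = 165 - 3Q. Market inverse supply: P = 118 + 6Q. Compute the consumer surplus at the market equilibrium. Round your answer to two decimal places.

40.91

Equilibrium: 165 - 3Q = 118 + 6Q, so Q* = 5.2222 and P* = 149.3333.
CS is the area between the demand curve and P* from 0 to Q*: (1/2)(5.2222)(15.6667) = 40.9074.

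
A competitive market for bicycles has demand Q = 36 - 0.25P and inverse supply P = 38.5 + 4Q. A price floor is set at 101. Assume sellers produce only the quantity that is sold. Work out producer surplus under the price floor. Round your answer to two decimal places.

Rewriting demand in inverse form: P = 144 - 4Q.
Without the control, 144 - 4Q = 38.5 + 4Q so Q* = 13.1875 and P* = 91.25.
At the floor price 101, quantity demanded is (144 - 101)/4 = 10.75; demand is the short side, so Q = 10.75 trades at P = 101.
The supply price at Q = 10.75 is 81.5. PS is the trapezoid between 101 and supply over [0, 10.75]: (1/2)[(101 - 38.5) + (101 - 81.5)](10.75) = 440.75.

440.75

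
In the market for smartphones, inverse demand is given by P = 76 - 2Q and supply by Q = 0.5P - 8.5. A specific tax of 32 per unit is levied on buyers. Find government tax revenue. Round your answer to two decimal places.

Rewriting supply in inverse form: P = 17 + 2Q.
Without the tax, 76 - 2Q = 17 + 2Q so Q* = 14.75 and P* = 46.5.
With the tax, buyers' net willingness to pay falls by 32: (76 - 32) - 2Q = 17 + 2Q, so Q_t = 6.75. Buyers pay P_b = 62.5; sellers receive P_s = P_b - 32 = 30.5.
Revenue is the tax times quantity traded: 32 x 6.75 = 216.

216.00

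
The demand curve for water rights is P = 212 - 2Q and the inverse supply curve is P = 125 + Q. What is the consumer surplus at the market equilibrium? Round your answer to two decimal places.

Set 212 - 2Q = 125 + Q, which gives 87 = 3Q, so Q* = 29 and P* = 212 - 2(29) = 154.
Consumer surplus is the triangle under demand above P*: (1/2)(29)(212 - 154) = (1/2)(29)(58) = 841.

841.00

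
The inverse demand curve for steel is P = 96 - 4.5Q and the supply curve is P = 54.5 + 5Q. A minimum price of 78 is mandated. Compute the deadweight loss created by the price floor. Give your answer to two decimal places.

0.64

Free-market equilibrium: 96 - 4.5Q = 54.5 + 5Q gives Q* = 4.3684, P* = 76.3421.
At P = 78, buyers demand (96 - 78)/4.5 = 4 while sellers would supply more, so the quantity traded is 4 at price 78.
At Q = 4 the demand price is 78 and the supply price is 74.5. Deadweight loss is the triangle between the curves from 4 to 4.3684: (1/2)(78 - 74.5)(4.3684 - 4) = 0.6447.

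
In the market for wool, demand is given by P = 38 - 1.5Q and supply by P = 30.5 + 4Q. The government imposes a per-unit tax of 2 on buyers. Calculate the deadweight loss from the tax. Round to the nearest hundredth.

0.36

Without the tax, 38 - 1.5Q = 30.5 + 4Q so Q* = 1.3636 and P* = 35.9545.
A tax on buyers shifts demand down by 2: (38 - 2) - 1.5Q = 30.5 + 4Q, so Q_t = 1. Buyers pay P_b = 36.5; sellers receive P_s = P_b - 2 = 34.5.
The welfare triangle lost has base Q* - Q_t = 0.3636 and height t = 2, so DWL = (1/2)(0.3636)(2) = 0.3636.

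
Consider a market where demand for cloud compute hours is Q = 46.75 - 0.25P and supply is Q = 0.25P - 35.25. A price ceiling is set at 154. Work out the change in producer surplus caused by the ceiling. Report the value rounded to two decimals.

-45.00

Rewriting demand in inverse form: P = 187 - 4Q.
Rewriting supply in inverse form: P = 141 + 4Q.
Free-market equilibrium: 187 - 4Q = 141 + 4Q gives Q* = 5.75, P* = 164.
At the ceiling price 154, quantity supplied is (154 - 141)/4 = 3.25; supply is the short side, so Q = 3.25 trades at P = 154.
PS goes from (1/2)(5.75)(23) = 66.125 to 21.125 (computed as (154 - 141)(3.25) - (1/2)(4)(3.25)^2), a change of -45.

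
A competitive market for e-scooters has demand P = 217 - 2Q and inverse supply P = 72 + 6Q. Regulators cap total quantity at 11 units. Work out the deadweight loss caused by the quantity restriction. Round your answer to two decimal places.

203.06

Without the quota, 217 - 2Q = 72 + 6Q gives Q* = 18.125.
At Q = 11 the demand price is 217 - 2(11) = 195 and the supply price is 72 + 6(11) = 138.
DWL = (1/2)(gap between curves at 11) x (Q* - 11) = (1/2)(57)(7.125) = 203.0625.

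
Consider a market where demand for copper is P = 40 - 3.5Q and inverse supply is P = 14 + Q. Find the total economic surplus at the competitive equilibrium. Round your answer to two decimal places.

75.11

Equilibrium: 40 - 3.5Q = 14 + Q, so Q* = 5.7778 and P* = 19.7778.
CS = (1/2)(5.7778)(20.2222) = 58.4198 and PS = (1/2)(5.7778)(5.7778) = 16.6914, so total surplus = 75.1111.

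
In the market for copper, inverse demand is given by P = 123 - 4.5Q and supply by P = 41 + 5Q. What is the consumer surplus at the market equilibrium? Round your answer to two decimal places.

167.63

Equilibrium: 123 - 4.5Q = 41 + 5Q, so Q* = 8.6316 and P* = 84.1579.
The demand choke price is 123, so CS = (1/2)(Q*)(123 - P*) = (1/2)(8.6316)(38.8421) = 167.6343.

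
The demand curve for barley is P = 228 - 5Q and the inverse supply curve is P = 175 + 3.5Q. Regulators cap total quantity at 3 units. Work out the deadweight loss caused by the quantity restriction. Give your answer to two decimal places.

Without the quota, 228 - 5Q = 175 + 3.5Q gives Q* = 6.2353.
At Q = 3 the demand price is 228 - 5(3) = 213 and the supply price is 175 + 3.5(3) = 185.5.
DWL = (1/2)(gap between curves at 3) x (Q* - 3) = (1/2)(27.5)(3.2353) = 44.4853.

44.49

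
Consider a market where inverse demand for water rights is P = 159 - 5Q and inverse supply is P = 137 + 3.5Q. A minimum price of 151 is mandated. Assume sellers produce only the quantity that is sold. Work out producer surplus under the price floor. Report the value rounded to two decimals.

Without the control, 159 - 5Q = 137 + 3.5Q so Q* = 2.5882 and P* = 146.0588.
At P = 151, buyers demand (159 - 151)/5 = 1.6 while sellers would supply more, so the quantity traded is 1.6 at price 151.
The supply price at Q = 1.6 is 142.6. PS is the trapezoid between 151 and supply over [0, 1.6]: (1/2)[(151 - 137) + (151 - 142.6)](1.6) = 17.92.

17.92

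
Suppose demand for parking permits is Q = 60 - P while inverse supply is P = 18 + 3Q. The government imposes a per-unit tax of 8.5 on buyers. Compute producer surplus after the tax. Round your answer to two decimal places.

Rewriting demand in inverse form: P = 60 - Q.
Without the tax, 60 - Q = 18 + 3Q so Q* = 10.5 and P* = 49.5.
With the tax, buyers' net willingness to pay falls by 8.5: (60 - 8.5) - Q = 18 + 3Q, so Q_t = 8.375. Buyers pay P_b = 51.625; sellers receive P_s = P_b - 8.5 = 43.125.
PS = (1/2)(Q_t)(P_s - 18) = (1/2)(8.375)(25.125) = 105.2109.

105.21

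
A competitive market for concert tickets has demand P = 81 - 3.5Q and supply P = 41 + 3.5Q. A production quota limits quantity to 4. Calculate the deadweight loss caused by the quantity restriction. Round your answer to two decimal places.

Without the quota, 81 - 3.5Q = 41 + 3.5Q gives Q* = 5.7143.
At Q = 4 the demand price is 81 - 3.5(4) = 67 and the supply price is 41 + 3.5(4) = 55.
DWL = (1/2)(gap between curves at 4) x (Q* - 4) = (1/2)(12)(1.7143) = 10.2857.

10.29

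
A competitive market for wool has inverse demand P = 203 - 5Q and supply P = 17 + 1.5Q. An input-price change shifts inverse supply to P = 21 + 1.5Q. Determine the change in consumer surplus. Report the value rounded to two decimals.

Initial equilibrium: Q_0 = 28.6154, P_0 = 59.9231; CS_0 = (1/2)(28.6154)(143.0769) = 2047.1006, PS_0 = (1/2)(28.6154)(42.9231) = 614.1302.
New equilibrium: 203 - 5Q = 21 + 1.5Q gives Q_1 = 28, P_1 = 63; CS_1 = 1960, PS_1 = 588.
Change in consumer surplus = 1960 - 2047.1006 = -87.1006.

-87.10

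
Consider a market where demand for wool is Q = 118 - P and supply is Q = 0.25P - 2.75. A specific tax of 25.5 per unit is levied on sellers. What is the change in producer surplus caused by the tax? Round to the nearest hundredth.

-384.54

Rewriting demand in inverse form: P = 118 - Q.
Rewriting supply in inverse form: P = 11 + 4Q.
Pre-tax equilibrium: 118 - Q = 11 + 4Q gives Q* = 21.4, P* = 96.6.
A tax on sellers shifts supply up by 25.5: 118 - Q = 11 + 4Q + 25.5, so Q_t = 16.3. Buyers pay P_b = 101.7; sellers receive P_s = P_b - 25.5 = 76.2.
PS falls from (1/2)(21.4)(85.6) = 915.92 to (1/2)(16.3)(65.2) = 531.38, a change of -384.54.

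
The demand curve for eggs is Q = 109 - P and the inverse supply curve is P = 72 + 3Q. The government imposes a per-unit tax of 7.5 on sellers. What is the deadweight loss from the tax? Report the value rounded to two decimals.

7.03

Rewriting demand in inverse form: P = 109 - Q.
Pre-tax equilibrium: 109 - Q = 72 + 3Q gives Q* = 9.25, P* = 99.75.
With the tax, sellers need 7.5 more per unit: 109 - Q = 72 + 3Q + 7.5, so Q_t = 7.375. Buyers pay P_b = 101.625; sellers receive P_s = P_b - 7.5 = 94.125.
The welfare triangle lost has base Q* - Q_t = 1.875 and height t = 7.5, so DWL = (1/2)(1.875)(7.5) = 7.0312.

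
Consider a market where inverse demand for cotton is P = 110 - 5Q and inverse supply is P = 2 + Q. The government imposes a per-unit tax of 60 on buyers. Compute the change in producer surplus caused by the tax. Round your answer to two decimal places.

-130.00

Without the tax, 110 - 5Q = 2 + Q so Q* = 18 and P* = 20.
A tax on buyers shifts demand down by 60: (110 - 60) - 5Q = 2 + Q, so Q_t = 8. Buyers pay P_b = 70; sellers receive P_s = P_b - 60 = 10.
PS falls from (1/2)(18)(18) = 162 to (1/2)(8)(8) = 32, a change of -130.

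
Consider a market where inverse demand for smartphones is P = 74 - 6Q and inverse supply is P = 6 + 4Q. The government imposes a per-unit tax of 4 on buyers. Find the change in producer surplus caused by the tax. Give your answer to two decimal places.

Pre-tax equilibrium: 74 - 6Q = 6 + 4Q gives Q* = 6.8, P* = 33.2.
A tax on buyers shifts demand down by 4: (74 - 4) - 6Q = 6 + 4Q, so Q_t = 6.4. Buyers pay P_b = 35.6; sellers receive P_s = P_b - 4 = 31.6.
Producers lose the trapezoid between P_s and P* out to Q_t plus the triangle from Q_t to Q*: change in PS = 81.92 - 92.48 = -10.56.

-10.56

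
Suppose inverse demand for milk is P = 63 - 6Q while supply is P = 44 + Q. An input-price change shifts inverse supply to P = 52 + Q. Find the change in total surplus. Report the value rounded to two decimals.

-17.14

Initial equilibrium: Q_0 = 2.7143, P_0 = 46.7143; CS_0 = (1/2)(2.7143)(16.2857) = 22.102, PS_0 = (1/2)(2.7143)(2.7143) = 3.6837.
New equilibrium: 63 - 6Q = 52 + Q gives Q_1 = 1.5714, P_1 = 53.5714; CS_1 = 7.4082, PS_1 = 1.2347.
Change in total surplus = (7.4082 + 1.2347) - (22.102 + 3.6837) = -17.1429.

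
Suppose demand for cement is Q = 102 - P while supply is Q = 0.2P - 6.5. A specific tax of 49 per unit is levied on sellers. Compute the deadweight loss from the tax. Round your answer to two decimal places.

Rewriting demand in inverse form: P = 102 - Q.
Rewriting supply in inverse form: P = 32.5 + 5Q.
Without the tax, 102 - Q = 32.5 + 5Q so Q* = 11.5833 and P* = 90.4167.
A tax on sellers shifts supply up by 49: 102 - Q = 32.5 + 5Q + 49, so Q_t = 3.4167. Buyers pay P_b = 98.5833; sellers receive P_s = P_b - 49 = 49.5833.
Deadweight loss is the triangle between the curves from Q_t to Q*: (1/2)(11.5833 - 3.4167)(49) = 200.0833.

200.08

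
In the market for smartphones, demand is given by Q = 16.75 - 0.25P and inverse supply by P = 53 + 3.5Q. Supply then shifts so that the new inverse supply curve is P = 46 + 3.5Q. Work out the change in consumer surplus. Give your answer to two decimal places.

Rewriting demand in inverse form: P = 67 - 4Q.
Initial equilibrium: Q_0 = 1.8667, P_0 = 59.5333; CS_0 = (1/2)(1.8667)(7.4667) = 6.9689, PS_0 = (1/2)(1.8667)(6.5333) = 6.0978.
New equilibrium: 67 - 4Q = 46 + 3.5Q gives Q_1 = 2.8, P_1 = 55.8; CS_1 = 15.68, PS_1 = 13.72.
Change in consumer surplus = 15.68 - 6.9689 = 8.7111.

8.71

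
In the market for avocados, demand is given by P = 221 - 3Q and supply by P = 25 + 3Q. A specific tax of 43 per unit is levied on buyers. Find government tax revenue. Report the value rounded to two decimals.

1096.50

Pre-tax equilibrium: 221 - 3Q = 25 + 3Q gives Q* = 32.6667, P* = 123.
With the tax, buyers' net willingness to pay falls by 43: (221 - 43) - 3Q = 25 + 3Q, so Q_t = 25.5. Buyers pay P_b = 144.5; sellers receive P_s = P_b - 43 = 101.5.
Tax revenue = t x Q_t = 43 x 25.5 = 1096.5.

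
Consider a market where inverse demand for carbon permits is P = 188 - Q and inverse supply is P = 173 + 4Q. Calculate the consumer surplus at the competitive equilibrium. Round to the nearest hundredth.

4.50

Setting demand equal to supply, 15 = 5Q, so Q* = 3 and P* = 185.
CS is the area between the demand curve and P* from 0 to Q*: (1/2)(3)(3) = 4.5.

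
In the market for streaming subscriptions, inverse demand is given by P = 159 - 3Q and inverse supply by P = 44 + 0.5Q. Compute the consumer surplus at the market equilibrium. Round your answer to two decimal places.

1619.39

Equilibrium: 159 - 3Q = 44 + 0.5Q, so Q* = 32.8571 and P* = 60.4286.
Consumer surplus is the triangle under demand above P*: (1/2)(32.8571)(159 - 60.4286) = (1/2)(32.8571)(98.5714) = 1619.3878.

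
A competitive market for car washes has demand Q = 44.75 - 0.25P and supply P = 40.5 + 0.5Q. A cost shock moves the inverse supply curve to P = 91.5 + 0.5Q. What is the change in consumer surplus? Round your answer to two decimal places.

Rewriting demand in inverse form: P = 179 - 4Q.
Initial equilibrium: Q_0 = 30.7778, P_0 = 55.8889; CS_0 = (1/2)(30.7778)(123.1111) = 1894.5432, PS_0 = (1/2)(30.7778)(15.3889) = 236.8179.
New equilibrium: 179 - 4Q = 91.5 + 0.5Q gives Q_1 = 19.4444, P_1 = 101.2222; CS_1 = 756.1728, PS_1 = 94.5216.
Change in consumer surplus = 756.1728 - 1894.5432 = -1138.3704.

-1138.37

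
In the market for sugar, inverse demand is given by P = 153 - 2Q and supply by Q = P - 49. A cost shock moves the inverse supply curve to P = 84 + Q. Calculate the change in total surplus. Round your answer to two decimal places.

Rewriting supply in inverse form: P = 49 + Q.
Initial equilibrium: Q_0 = 34.6667, P_0 = 83.6667; CS_0 = (1/2)(34.6667)(69.3333) = 1201.7778, PS_0 = (1/2)(34.6667)(34.6667) = 600.8889.
New equilibrium: 153 - 2Q = 84 + Q gives Q_1 = 23, P_1 = 107; CS_1 = 529, PS_1 = 264.5.
Change in total surplus = (529 + 264.5) - (1201.7778 + 600.8889) = -1009.1667.

-1009.17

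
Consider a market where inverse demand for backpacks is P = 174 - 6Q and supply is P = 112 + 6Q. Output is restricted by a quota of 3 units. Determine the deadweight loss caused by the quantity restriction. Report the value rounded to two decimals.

28.17

Unrestricted equilibrium: Q* = (174 - 112)/(6 + 6) = 5.1667.
At Q = 3 the demand price is 174 - 6(3) = 156 and the supply price is 112 + 6(3) = 130.
DWL = (1/2)(gap between curves at 3) x (Q* - 3) = (1/2)(26)(2.1667) = 28.1667.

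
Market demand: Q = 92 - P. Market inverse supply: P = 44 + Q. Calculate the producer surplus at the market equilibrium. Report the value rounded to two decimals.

288.00

Rewriting demand in inverse form: P = 92 - Q.
Setting demand equal to supply, 48 = 2Q, so Q* = 24 and P* = 68.
PS is the area between P* and the supply curve from 0 to Q*: (1/2)(24)(24) = 288.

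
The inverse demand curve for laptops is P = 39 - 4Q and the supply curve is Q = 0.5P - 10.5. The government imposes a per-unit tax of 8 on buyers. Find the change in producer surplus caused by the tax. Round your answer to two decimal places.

-6.22

Rewriting supply in inverse form: P = 21 + 2Q.
Without the tax, 39 - 4Q = 21 + 2Q so Q* = 3 and P* = 27.
A tax on buyers shifts demand down by 8: (39 - 8) - 4Q = 21 + 2Q, so Q_t = 1.6667. Buyers pay P_b = 32.3333; sellers receive P_s = P_b - 8 = 24.3333.
PS falls from (1/2)(3)(6) = 9 to (1/2)(1.6667)(3.3333) = 2.7778, a change of -6.2222.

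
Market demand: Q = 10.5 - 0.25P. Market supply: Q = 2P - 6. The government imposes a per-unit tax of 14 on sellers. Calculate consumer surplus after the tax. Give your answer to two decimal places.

61.73

Rewriting demand in inverse form: P = 42 - 4Q.
Rewriting supply in inverse form: P = 3 + 0.5Q.
Pre-tax equilibrium: 42 - 4Q = 3 + 0.5Q gives Q* = 8.6667, P* = 7.3333.
With the tax, sellers need 14 more per unit: 42 - 4Q = 3 + 0.5Q + 14, so Q_t = 5.5556. Buyers pay P_b = 19.7778; sellers receive P_s = P_b - 14 = 5.7778.
CS = (1/2)(Q_t)(42 - P_b) = (1/2)(5.5556)(22.2222) = 61.7284.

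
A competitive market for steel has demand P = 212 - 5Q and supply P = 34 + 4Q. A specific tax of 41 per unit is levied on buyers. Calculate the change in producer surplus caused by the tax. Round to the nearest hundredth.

-318.89

Without the tax, 212 - 5Q = 34 + 4Q so Q* = 19.7778 and P* = 113.1111.
A tax on buyers shifts demand down by 41: (212 - 41) - 5Q = 34 + 4Q, so Q_t = 15.2222. Buyers pay P_b = 135.8889; sellers receive P_s = P_b - 41 = 94.8889.
Producers lose the trapezoid between P_s and P* out to Q_t plus the triangle from Q_t to Q*: change in PS = 463.4321 - 782.321 = -318.8889.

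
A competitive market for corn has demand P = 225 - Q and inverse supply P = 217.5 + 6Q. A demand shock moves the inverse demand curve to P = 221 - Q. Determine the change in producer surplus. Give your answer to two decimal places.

-2.69

Initial equilibrium: Q_0 = 1.0714, P_0 = 223.9286; CS_0 = (1/2)(1.0714)(1.0714) = 0.574, PS_0 = (1/2)(1.0714)(6.4286) = 3.4439.
New equilibrium: 221 - Q = 217.5 + 6Q gives Q_1 = 0.5, P_1 = 220.5; CS_1 = 0.125, PS_1 = 0.75.
Change in producer surplus = 0.75 - 3.4439 = -2.6939.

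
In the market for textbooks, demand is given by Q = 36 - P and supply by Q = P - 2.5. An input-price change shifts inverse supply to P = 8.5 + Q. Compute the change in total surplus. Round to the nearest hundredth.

-91.50

Rewriting demand in inverse form: P = 36 - Q.
Rewriting supply in inverse form: P = 2.5 + Q.
Initial equilibrium: Q_0 = 16.75, P_0 = 19.25; CS_0 = (1/2)(16.75)(16.75) = 140.2812, PS_0 = (1/2)(16.75)(16.75) = 140.2812.
New equilibrium: 36 - Q = 8.5 + Q gives Q_1 = 13.75, P_1 = 22.25; CS_1 = 94.5312, PS_1 = 94.5312.
Change in total surplus = (94.5312 + 94.5312) - (140.2812 + 140.2812) = -91.5.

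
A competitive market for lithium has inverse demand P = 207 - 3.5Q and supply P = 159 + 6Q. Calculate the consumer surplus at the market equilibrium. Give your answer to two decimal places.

Set 207 - 3.5Q = 159 + 6Q, which gives 48 = 9.5Q, so Q* = 5.0526 and P* = 207 - 3.5(5.0526) = 189.3158.
The demand choke price is 207, so CS = (1/2)(Q*)(207 - P*) = (1/2)(5.0526)(17.6842) = 44.6759.

44.68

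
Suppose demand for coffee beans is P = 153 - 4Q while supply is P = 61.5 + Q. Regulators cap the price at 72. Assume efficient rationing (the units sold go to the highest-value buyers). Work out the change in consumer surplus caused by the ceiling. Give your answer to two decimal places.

-39.78

Without the control, 153 - 4Q = 61.5 + Q so Q* = 18.3 and P* = 79.8.
At P = 72, sellers supply (72 - 61.5)/1 = 10.5 while buyers want more, so the quantity traded is 10.5 at price 72.
CS goes from (1/2)(18.3)(73.2) = 669.78 to 630 (computed as (153 - 72)(10.5) - (1/2)(4)(10.5)^2), a change of -39.78.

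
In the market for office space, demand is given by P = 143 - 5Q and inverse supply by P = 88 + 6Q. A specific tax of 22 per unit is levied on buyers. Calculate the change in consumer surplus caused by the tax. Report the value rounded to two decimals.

-40.00

Without the tax, 143 - 5Q = 88 + 6Q so Q* = 5 and P* = 118.
With the tax, buyers' net willingness to pay falls by 22: (143 - 22) - 5Q = 88 + 6Q, so Q_t = 3. Buyers pay P_b = 128; sellers receive P_s = P_b - 22 = 106.
Consumers lose the trapezoid between P* and P_b out to Q_t plus the triangle from Q_t to Q*: change in CS = 22.5 - 62.5 = -40.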